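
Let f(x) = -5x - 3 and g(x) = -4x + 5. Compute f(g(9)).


g(9) = -31
f(-31) = 152

152


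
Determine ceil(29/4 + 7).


15


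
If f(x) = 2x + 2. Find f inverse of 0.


Solve 2x + 2 = 0
x = (0 - 2) / 2 = -1

-1


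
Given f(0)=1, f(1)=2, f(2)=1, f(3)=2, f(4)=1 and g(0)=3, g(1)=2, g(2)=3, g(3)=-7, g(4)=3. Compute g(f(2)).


f(2) = 1
g(1) = 2

2


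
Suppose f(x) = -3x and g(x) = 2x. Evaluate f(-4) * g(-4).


f(-4) = 12
g(-4) = -8
Product = -96

-96


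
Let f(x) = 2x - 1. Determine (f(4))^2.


f(4) = 7
(7)^2 = 49

49


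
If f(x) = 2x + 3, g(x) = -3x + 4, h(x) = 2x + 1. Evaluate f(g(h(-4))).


h(-4) = -7
g(-7) = 25
f(25) = 53

53


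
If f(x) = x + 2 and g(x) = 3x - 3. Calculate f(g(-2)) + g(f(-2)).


f(g(-2)) = -7
g(f(-2)) = -3
Sum = -10

-10


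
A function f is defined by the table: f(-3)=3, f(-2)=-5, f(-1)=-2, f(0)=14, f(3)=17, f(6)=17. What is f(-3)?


Reading from the table at x = -3

3


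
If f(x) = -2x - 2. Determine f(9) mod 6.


f(9) = -20
-20 mod 6 = 4

4


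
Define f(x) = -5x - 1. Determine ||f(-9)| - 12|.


f(-9) = 44
|44| = 44
|44 - 12| = 32

32


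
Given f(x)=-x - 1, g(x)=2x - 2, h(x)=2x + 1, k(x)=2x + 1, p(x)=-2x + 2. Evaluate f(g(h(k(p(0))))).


-21


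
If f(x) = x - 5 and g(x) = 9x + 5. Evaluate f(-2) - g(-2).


f(-2) = -7
g(-2) = -13
Difference = 6

6


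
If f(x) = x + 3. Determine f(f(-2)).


f(-2) = 1
f(1) = 4

4


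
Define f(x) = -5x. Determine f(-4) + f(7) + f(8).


f(-4) = 20
f(7) = -35
f(8) = -40
Sum = -55

-55


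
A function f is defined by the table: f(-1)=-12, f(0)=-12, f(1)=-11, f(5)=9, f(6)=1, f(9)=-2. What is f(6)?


Reading from the table at x = 6

1


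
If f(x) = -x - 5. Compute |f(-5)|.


f(-5) = 0
|0| = 0

0


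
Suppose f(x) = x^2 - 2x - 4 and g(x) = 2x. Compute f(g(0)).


g(0) = 0
f(0) = 1*(0)^2 - 2*(0) - 4 = -4

-4


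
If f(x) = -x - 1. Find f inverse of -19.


18


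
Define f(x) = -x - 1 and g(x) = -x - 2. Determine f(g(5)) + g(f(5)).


f(g(5)) = 6
g(f(5)) = 4
Sum = 10

10


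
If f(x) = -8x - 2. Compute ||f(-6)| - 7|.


f(-6) = 46
|46| = 46
|46 - 7| = 39

39


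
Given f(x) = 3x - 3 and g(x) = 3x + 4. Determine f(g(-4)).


g(-4) = -8
f(-8) = -27

-27


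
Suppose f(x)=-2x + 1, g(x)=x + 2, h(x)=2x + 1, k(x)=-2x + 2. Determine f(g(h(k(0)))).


k(0) = 2
h(2) = 5
g(5) = 7
f(7) = -13

-13


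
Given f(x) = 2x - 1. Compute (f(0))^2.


f(0) = -1
(-1)^2 = 1

1


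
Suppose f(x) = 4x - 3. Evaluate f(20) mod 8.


f(20) = 77
77 mod 8 = 5

5


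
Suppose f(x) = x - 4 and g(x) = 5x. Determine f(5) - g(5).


f(5) = 1
g(5) = 25
Difference = -24

-24


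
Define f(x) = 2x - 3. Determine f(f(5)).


f(5) = 7
f(7) = 11

11


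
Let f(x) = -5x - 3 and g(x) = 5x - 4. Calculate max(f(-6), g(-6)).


f(-6) = 27
g(-6) = -34
max = 27

27


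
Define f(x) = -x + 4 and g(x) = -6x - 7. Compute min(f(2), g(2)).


f(2) = 2
g(2) = -19
min = -19

-19


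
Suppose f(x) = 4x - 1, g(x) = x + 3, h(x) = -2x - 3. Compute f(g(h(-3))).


h(-3) = 3
g(3) = 6
f(6) = 23

23


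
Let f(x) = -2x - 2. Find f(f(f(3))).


-30


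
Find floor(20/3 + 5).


11


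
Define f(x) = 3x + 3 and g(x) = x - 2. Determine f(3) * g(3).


12


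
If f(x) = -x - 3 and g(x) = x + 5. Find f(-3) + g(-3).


f(-3) = 0
g(-3) = 2
Sum = 2

2


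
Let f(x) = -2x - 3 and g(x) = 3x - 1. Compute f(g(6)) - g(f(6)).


f(g(6)) = -37
g(f(6)) = -46
Difference = 9

9


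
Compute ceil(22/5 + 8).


13


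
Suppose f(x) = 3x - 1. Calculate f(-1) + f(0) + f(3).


f(-1) = -4
f(0) = -1
f(3) = 8
Sum = 3

3


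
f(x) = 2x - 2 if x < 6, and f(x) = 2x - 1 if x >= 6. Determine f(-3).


-3 satisfies x < 6
f(-3) = -8

-8


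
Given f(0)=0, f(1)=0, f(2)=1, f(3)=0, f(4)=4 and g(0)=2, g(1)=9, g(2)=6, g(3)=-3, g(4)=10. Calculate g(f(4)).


10


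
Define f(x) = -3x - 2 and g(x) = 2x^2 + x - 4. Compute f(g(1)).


1


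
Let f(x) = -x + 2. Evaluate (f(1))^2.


f(1) = 1
(1)^2 = 1

1


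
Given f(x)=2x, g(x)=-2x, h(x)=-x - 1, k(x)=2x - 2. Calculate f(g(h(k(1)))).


k(1) = 0
h(0) = -1
g(-1) = 2
f(2) = 4

4


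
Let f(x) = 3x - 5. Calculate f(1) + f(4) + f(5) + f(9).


f(1) = -2
f(4) = 7
f(5) = 10
f(9) = 22
Sum = 37

37


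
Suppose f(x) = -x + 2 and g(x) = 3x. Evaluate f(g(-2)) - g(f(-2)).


f(g(-2)) = 8
g(f(-2)) = 12
Difference = -4

-4


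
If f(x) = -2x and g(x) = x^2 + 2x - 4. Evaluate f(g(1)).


g(1) = -1
f(-1) = 2

2


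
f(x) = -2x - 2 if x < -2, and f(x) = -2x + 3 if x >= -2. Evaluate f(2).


2 satisfies x >= -2
f(2) = -1

-1


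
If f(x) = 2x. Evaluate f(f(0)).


f(0) = 0
f(0) = 0

0


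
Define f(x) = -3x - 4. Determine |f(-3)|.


f(-3) = 5
|5| = 5

5


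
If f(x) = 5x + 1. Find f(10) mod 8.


3


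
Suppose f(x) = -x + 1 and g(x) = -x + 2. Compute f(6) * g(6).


f(6) = -5
g(6) = -4
Product = 20

20


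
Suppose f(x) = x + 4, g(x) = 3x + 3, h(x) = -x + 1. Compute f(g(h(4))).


h(4) = -3
g(-3) = -6
f(-6) = -2

-2


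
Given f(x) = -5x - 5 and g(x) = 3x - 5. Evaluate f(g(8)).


g(8) = 19
f(19) = -100

-100


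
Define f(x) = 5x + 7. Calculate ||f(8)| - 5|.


f(8) = 47
|47| = 47
|47 - 5| = 42

42


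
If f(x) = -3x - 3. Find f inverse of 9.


Solve -3x - 3 = 9
x = (9 + 3) / (-3) = -4

-4


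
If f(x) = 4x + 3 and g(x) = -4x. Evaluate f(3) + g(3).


f(3) = 15
g(3) = -12
Sum = 3

3


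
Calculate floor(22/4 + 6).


22/4 = 5.5
5.5 + 6 = 11.5
floor(11.5) = 11

11


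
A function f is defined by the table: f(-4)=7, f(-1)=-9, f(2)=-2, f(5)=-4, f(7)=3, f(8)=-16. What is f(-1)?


Reading from the table at x = -1

-9


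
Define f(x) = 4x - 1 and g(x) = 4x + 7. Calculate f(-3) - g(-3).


f(-3) = -13
g(-3) = -5
Difference = -8

-8


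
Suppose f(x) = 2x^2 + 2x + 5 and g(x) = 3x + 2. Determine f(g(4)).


g(4) = 14
f(14) = 2*(14)^2 + 2*(14) + 5 = 425

425


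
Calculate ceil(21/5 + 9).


21/5 = 4.2
4.2 + 9 = 13.2
ceil(13.2) = 14

14


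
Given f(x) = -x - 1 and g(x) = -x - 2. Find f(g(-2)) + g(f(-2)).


f(g(-2)) = -1
g(f(-2)) = -3
Sum = -4

-4


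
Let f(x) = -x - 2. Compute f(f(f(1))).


f(1) = -3
f(-3) = 1
f(1) = -3

-3


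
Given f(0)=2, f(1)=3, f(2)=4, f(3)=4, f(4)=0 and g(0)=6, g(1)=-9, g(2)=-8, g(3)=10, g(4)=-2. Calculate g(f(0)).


f(0) = 2
g(2) = -8

-8


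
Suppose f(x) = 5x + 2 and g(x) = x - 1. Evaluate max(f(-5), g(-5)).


-6


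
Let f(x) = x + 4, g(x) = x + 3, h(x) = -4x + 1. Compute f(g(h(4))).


h(4) = -15
g(-15) = -12
f(-12) = -8

-8


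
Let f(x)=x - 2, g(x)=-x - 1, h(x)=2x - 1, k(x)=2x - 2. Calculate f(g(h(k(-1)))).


k(-1) = -4
h(-4) = -9
g(-9) = 8
f(8) = 6

6


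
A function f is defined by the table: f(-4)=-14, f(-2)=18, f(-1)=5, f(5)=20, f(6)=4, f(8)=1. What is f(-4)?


Reading from the table at x = -4

-14


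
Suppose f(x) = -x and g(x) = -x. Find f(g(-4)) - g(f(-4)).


f(g(-4)) = -4
g(f(-4)) = -4
Difference = 0

0


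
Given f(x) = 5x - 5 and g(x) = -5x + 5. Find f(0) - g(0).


f(0) = -5
g(0) = 5
Difference = -10

-10


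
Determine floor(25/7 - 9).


-6


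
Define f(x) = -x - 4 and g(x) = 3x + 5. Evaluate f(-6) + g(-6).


f(-6) = 2
g(-6) = -13
Sum = -11

-11


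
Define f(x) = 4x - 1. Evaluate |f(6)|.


f(6) = 23
|23| = 23

23


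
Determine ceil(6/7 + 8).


6/7 = 0.8571
0.8571 + 8 = 8.8571
ceil(8.8571) = 9

9


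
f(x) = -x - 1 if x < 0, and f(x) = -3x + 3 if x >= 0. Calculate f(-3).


2


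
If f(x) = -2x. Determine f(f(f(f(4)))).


64


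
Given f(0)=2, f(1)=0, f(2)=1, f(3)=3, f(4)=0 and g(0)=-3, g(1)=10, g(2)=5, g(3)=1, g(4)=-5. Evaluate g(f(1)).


f(1) = 0
g(0) = -3

-3


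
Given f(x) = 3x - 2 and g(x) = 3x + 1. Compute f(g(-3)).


g(-3) = -8
f(-8) = -26

-26


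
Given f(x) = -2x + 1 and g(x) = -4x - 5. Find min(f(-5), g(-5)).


f(-5) = 11
g(-5) = 15
min = 11

11


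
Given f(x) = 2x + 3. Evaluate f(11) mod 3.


f(11) = 25
25 mod 3 = 1

1


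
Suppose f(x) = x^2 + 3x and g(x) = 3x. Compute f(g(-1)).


g(-1) = -3
f(-3) = 1*(-3)^2 + 3*(-3) = 0

0


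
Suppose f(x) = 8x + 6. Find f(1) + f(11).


f(1) = 14
f(11) = 94
Sum = 108

108


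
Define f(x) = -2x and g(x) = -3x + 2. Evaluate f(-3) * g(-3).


f(-3) = 6
g(-3) = 11
Product = 66

66


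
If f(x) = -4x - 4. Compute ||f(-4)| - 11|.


f(-4) = 12
|12| = 12
|12 - 11| = 1

1


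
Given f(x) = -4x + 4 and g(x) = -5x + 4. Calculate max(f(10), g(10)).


f(10) = -36
g(10) = -46
max = -36

-36


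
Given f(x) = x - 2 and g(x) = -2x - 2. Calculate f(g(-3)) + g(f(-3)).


10


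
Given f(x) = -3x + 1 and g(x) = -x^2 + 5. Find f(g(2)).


g(2) = 1
f(1) = -2

-2


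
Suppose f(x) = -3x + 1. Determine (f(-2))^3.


f(-2) = 7
(7)^3 = 343

343


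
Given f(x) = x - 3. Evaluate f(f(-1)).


f(-1) = -4
f(-4) = -7

-7


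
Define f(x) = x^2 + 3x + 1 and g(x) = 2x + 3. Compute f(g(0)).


g(0) = 3
f(3) = 1*(3)^2 + 3*(3) + 1 = 19

19


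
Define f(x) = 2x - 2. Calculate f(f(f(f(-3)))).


f(-3) = -8
f(-8) = -18
f(-18) = -38
f(-38) = -78

-78


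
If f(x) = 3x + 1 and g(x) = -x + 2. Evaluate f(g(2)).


g(2) = 0
f(0) = 1

1


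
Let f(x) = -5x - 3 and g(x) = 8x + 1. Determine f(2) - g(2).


f(2) = -13
g(2) = 17
Difference = -30

-30


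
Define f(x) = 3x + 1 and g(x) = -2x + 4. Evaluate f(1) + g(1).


f(1) = 4
g(1) = 2
Sum = 6

6


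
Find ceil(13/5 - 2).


1


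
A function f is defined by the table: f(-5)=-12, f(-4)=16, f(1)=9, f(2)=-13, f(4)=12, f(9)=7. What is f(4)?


Reading from the table at x = 4

12


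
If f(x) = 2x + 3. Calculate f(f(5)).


f(5) = 13
f(13) = 29

29


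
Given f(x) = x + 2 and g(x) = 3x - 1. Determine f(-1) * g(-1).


f(-1) = 1
g(-1) = -4
Product = -4

-4


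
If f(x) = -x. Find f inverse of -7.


Solve -x = -7
x = (-7) / (-1) = 7

7


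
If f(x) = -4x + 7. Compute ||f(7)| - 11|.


f(7) = -21
|-21| = 21
|21 - 11| = 10

10


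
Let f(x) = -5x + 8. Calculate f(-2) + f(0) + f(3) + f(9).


f(-2) = 18
f(0) = 8
f(3) = -7
f(9) = -37
Sum = -18

-18


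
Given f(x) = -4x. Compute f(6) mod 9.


f(6) = -24
-24 mod 9 = 3

3


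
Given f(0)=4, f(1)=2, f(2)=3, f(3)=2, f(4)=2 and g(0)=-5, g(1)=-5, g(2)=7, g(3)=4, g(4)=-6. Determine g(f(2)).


4


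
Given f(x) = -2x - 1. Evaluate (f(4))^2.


f(4) = -9
(-9)^2 = 81

81


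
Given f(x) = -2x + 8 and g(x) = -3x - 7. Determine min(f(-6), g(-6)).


f(-6) = 20
g(-6) = 11
min = 11

11


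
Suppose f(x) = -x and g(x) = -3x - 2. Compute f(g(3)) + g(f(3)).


f(g(3)) = 11
g(f(3)) = 7
Sum = 18

18


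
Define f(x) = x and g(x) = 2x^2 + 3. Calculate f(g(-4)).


g(-4) = 35
f(35) = 35

35


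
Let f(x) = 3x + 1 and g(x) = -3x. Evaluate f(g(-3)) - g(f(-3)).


f(g(-3)) = 28
g(f(-3)) = 24
Difference = 4

4


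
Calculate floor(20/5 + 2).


20/5 = 4
4 + 2 = 6
floor(6) = 6

6


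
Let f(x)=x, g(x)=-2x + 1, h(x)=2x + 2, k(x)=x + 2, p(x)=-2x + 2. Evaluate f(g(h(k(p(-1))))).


-27


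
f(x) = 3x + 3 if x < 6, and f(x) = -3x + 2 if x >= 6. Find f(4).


15


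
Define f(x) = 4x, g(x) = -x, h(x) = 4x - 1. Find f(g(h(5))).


h(5) = 19
g(19) = -19
f(-19) = -76

-76


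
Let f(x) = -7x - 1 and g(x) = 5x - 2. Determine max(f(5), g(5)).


f(5) = -36
g(5) = 23
max = 23

23


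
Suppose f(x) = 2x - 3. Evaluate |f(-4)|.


f(-4) = -11
|-11| = 11

11


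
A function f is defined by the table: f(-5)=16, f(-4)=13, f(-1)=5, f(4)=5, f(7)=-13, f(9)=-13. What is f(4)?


Reading from the table at x = 4

5


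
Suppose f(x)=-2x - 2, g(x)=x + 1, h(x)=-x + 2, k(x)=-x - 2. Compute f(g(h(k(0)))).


k(0) = -2
h(-2) = 4
g(4) = 5
f(5) = -12

-12


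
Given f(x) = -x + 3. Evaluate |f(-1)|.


f(-1) = 4
|4| = 4

4


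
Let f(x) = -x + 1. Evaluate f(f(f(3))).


f(3) = -2
f(-2) = 3
f(3) = -2

-2


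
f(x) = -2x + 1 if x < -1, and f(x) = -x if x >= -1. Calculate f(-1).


-1 satisfies x >= -1
f(-1) = 1

1


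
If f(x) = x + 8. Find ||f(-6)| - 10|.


f(-6) = 2
|2| = 2
|2 - 10| = 8

8


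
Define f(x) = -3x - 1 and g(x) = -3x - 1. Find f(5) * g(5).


f(5) = -16
g(5) = -16
Product = 256

256


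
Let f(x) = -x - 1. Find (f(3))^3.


f(3) = -4
(-4)^3 = -64

-64


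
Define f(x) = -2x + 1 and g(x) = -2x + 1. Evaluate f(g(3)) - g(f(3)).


f(g(3)) = 11
g(f(3)) = 11
Difference = 0

0


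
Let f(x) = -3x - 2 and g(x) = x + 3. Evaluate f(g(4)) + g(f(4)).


f(g(4)) = -23
g(f(4)) = -11
Sum = -34

-34


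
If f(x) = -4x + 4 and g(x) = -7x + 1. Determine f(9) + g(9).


f(9) = -32
g(9) = -62
Sum = -94

-94


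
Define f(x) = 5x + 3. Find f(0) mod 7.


f(0) = 3
3 mod 7 = 3

3


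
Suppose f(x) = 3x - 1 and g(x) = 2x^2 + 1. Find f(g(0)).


g(0) = 1
f(1) = 2

2


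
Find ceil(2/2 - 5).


2/2 = 1
1 - 5 = -4
ceil(-4) = -4

-4


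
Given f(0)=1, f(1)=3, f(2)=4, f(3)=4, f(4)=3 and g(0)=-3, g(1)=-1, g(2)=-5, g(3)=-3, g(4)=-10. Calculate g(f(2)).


f(2) = 4
g(4) = -10

-10


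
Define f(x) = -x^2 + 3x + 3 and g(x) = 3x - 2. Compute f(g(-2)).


-85


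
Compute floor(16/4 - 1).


16/4 = 4
4 - 1 = 3
floor(3) = 3

3


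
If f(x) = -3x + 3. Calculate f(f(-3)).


-33


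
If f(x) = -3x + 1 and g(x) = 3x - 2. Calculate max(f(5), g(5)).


13


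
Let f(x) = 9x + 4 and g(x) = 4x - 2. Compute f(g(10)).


g(10) = 38
f(38) = 346

346


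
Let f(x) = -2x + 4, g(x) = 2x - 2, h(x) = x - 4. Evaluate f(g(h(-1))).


h(-1) = -5
g(-5) = -12
f(-12) = 28

28


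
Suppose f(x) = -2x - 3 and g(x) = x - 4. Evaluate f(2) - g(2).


-5


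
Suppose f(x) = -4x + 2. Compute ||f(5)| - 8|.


f(5) = -18
|-18| = 18
|18 - 8| = 10

10


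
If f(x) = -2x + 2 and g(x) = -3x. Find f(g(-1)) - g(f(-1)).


f(g(-1)) = -4
g(f(-1)) = -12
Difference = 8

8


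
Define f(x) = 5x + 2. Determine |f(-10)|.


f(-10) = -48
|-48| = 48

48


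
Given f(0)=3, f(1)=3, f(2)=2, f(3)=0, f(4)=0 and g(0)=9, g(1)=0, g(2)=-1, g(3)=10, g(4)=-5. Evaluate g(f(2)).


f(2) = 2
g(2) = -1

-1


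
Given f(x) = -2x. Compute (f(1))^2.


f(1) = -2
(-2)^2 = 4

4


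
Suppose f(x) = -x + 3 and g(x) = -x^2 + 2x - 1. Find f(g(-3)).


19


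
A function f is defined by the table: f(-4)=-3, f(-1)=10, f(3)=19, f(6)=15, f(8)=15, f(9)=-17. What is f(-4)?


Reading from the table at x = -4

-3


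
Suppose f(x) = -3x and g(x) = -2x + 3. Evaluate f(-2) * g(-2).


f(-2) = 6
g(-2) = 7
Product = 42

42


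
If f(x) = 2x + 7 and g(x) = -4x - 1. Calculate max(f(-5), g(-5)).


f(-5) = -3
g(-5) = 19
max = 19

19


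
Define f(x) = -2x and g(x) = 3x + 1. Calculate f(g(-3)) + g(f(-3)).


35


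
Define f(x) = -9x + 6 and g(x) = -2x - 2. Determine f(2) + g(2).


f(2) = -12
g(2) = -6
Sum = -18

-18


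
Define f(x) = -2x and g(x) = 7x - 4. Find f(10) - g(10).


f(10) = -20
g(10) = 66
Difference = -86

-86


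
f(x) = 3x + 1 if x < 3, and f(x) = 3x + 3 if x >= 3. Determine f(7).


7 satisfies x >= 3
f(7) = 24

24


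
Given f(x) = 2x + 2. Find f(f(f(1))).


f(1) = 4
f(4) = 10
f(10) = 22

22


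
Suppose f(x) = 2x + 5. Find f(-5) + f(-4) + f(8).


f(-5) = -5
f(-4) = -3
f(8) = 21
Sum = 13

13


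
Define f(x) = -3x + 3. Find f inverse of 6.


Solve -3x + 3 = 6
x = (6 - 3) / (-3) = -1

-1


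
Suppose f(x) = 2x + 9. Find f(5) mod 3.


1


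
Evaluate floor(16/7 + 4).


16/7 = 2.2857
2.2857 + 4 = 6.2857
floor(6.2857) = 6

6


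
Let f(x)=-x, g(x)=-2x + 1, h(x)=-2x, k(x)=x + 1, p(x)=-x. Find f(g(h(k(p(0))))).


p(0) = 0
k(0) = 1
h(1) = -2
g(-2) = 5
f(5) = -5

-5


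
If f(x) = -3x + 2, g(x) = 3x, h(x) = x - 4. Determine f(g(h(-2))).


h(-2) = -6
g(-6) = -18
f(-18) = 56

56


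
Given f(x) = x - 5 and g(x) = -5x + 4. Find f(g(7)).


g(7) = -31
f(-31) = -36

-36


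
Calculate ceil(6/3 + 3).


6/3 = 2
2 + 3 = 5
ceil(5) = 5

5


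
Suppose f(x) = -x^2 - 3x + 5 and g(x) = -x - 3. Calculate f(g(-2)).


g(-2) = -1
f(-1) = (-1)*(-1)^2 - 3*(-1) + 5 = 7

7


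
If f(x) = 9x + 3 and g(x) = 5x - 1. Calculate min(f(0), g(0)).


f(0) = 3
g(0) = -1
min = -1

-1


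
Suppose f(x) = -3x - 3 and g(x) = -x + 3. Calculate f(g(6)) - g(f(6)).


f(g(6)) = 6
g(f(6)) = 24
Difference = -18

-18


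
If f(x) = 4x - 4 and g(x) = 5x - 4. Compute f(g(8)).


g(8) = 36
f(36) = 140

140


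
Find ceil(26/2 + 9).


26/2 = 13
13 + 9 = 22
ceil(22) = 22

22


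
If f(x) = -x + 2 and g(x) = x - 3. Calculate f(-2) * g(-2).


f(-2) = 4
g(-2) = -5
Product = -20

-20


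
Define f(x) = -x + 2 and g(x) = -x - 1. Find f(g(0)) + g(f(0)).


f(g(0)) = 3
g(f(0)) = -3
Sum = 0

0


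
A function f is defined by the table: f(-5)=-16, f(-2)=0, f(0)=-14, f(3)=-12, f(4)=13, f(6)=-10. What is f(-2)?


Reading from the table at x = -2

0


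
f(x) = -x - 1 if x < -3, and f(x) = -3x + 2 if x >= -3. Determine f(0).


0 satisfies x >= -3
f(0) = 2

2


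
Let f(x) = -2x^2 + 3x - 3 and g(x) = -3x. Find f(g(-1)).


g(-1) = 3
f(3) = (-2)*(3)^2 + 3*(3) - 3 = -12

-12


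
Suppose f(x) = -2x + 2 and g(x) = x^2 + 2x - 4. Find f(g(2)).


g(2) = 4
f(4) = -6

-6


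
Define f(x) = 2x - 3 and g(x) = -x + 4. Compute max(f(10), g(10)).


f(10) = 17
g(10) = -6
max = 17

17


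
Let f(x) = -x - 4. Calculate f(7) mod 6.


f(7) = -11
-11 mod 6 = 1

1


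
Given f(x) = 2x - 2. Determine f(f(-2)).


f(-2) = -6
f(-6) = -14

-14


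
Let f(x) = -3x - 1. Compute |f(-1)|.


f(-1) = 2
|2| = 2

2


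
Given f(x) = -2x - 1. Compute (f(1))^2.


f(1) = -3
(-3)^2 = 9

9


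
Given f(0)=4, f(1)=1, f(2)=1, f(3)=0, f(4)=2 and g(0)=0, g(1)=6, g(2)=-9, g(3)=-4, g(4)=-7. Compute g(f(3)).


f(3) = 0
g(0) = 0

0


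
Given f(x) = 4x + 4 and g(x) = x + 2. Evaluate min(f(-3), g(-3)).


-8


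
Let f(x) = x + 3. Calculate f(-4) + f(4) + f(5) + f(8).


f(-4) = -1
f(4) = 7
f(5) = 8
f(8) = 11
Sum = 25

25


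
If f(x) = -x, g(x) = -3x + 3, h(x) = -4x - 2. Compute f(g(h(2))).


-33


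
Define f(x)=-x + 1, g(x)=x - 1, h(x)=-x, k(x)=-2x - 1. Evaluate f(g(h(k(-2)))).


k(-2) = 3
h(3) = -3
g(-3) = -4
f(-4) = 5

5


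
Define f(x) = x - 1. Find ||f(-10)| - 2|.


f(-10) = -11
|-11| = 11
|11 - 2| = 9

9


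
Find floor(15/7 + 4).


15/7 = 2.1429
2.1429 + 4 = 6.1429
floor(6.1429) = 6

6


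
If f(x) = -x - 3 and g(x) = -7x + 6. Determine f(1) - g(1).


f(1) = -4
g(1) = -1
Difference = -3

-3


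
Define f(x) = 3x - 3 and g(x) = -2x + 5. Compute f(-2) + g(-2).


0


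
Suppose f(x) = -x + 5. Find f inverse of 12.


Solve -x + 5 = 12
x = (12 - 5) / (-1) = -7

-7


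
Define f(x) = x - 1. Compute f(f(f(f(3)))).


f(3) = 2
f(2) = 1
f(1) = 0
f(0) = -1

-1


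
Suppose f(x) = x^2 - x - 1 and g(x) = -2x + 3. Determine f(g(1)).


g(1) = 1
f(1) = 1*(1)^2 - 1*(1) - 1 = -1

-1


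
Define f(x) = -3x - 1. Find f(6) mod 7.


2


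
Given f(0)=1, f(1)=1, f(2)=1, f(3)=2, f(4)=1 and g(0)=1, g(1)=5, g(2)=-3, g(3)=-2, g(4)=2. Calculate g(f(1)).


f(1) = 1
g(1) = 5

5


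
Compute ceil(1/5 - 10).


-9


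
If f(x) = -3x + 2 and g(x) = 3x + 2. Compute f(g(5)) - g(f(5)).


-12


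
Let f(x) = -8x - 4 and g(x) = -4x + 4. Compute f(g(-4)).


g(-4) = 20
f(20) = -164

-164


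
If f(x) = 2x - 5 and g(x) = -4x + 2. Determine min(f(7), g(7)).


f(7) = 9
g(7) = -26
min = -26

-26


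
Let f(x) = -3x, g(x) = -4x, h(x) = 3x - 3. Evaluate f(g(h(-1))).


h(-1) = -6
g(-6) = 24
f(24) = -72

-72


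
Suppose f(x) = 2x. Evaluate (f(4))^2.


f(4) = 8
(8)^2 = 64

64


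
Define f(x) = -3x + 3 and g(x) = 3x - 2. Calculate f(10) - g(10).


f(10) = -27
g(10) = 28
Difference = -55

-55


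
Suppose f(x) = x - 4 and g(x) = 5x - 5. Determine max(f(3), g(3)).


f(3) = -1
g(3) = 10
max = 10

10


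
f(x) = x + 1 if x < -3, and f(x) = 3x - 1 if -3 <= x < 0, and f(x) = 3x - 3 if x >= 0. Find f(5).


5 satisfies x >= 0
f(5) = 12

12


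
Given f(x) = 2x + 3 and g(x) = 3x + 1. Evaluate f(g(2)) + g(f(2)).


39


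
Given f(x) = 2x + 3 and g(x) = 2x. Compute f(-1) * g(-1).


-2


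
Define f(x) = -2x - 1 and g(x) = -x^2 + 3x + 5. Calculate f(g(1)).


g(1) = 7
f(7) = -15

-15


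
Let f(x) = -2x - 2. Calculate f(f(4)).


f(4) = -10
f(-10) = 18

18


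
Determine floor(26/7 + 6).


9


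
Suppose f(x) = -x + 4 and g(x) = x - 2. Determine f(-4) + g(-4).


f(-4) = 8
g(-4) = -6
Sum = 2

2


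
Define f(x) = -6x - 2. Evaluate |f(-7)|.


f(-7) = 40
|40| = 40

40


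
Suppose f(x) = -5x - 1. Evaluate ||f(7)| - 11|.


f(7) = -36
|-36| = 36
|36 - 11| = 25

25


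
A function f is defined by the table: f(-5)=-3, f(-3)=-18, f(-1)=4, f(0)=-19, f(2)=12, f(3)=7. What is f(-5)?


Reading from the table at x = -5

-3


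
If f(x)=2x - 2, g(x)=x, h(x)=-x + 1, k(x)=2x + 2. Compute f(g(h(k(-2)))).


k(-2) = -2
h(-2) = 3
g(3) = 3
f(3) = 4

4


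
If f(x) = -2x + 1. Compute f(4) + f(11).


-28


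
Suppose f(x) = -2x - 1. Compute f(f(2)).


f(2) = -5
f(-5) = 9

9


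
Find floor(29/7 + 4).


29/7 = 4.1429
4.1429 + 4 = 8.1429
floor(8.1429) = 8

8


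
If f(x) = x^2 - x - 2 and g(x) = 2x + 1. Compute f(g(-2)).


g(-2) = -3
f(-3) = 1*(-3)^2 - 1*(-3) - 2 = 10

10


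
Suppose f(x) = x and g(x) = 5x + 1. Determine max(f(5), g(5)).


f(5) = 5
g(5) = 26
max = 26

26


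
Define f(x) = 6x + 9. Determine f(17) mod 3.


f(17) = 111
111 mod 3 = 0

0


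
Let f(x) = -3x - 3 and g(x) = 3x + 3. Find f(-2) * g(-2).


f(-2) = 3
g(-2) = -3
Product = -9

-9


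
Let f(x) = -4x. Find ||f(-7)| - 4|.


f(-7) = 28
|28| = 28
|28 - 4| = 24

24


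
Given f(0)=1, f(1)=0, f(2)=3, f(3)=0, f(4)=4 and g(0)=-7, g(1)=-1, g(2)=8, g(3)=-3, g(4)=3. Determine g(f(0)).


f(0) = 1
g(1) = -1

-1


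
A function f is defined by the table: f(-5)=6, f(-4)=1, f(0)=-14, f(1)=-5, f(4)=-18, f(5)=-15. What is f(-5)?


Reading from the table at x = -5

6


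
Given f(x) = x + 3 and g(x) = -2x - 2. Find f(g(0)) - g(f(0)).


f(g(0)) = 1
g(f(0)) = -8
Difference = 9

9


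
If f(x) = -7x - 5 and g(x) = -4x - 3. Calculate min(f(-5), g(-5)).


17


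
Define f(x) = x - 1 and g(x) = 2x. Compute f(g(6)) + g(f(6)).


21


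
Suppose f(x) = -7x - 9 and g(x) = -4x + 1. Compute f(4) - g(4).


f(4) = -37
g(4) = -15
Difference = -22

-22


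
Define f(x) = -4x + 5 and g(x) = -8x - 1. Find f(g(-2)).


-55


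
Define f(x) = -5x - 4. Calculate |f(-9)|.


41


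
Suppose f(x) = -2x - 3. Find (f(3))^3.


f(3) = -9
(-9)^3 = -729

-729


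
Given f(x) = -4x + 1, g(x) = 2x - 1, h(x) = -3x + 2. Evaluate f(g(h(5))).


h(5) = -13
g(-13) = -27
f(-27) = 109

109


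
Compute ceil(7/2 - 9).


7/2 = 3.5
3.5 - 9 = -5.5
ceil(-5.5) = -5

-5


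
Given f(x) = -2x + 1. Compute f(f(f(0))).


f(0) = 1
f(1) = -1
f(-1) = 3

3


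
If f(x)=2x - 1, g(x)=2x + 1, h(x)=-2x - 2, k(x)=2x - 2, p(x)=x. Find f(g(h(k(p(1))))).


-7


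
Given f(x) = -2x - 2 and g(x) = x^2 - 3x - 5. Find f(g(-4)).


g(-4) = 23
f(23) = -48

-48


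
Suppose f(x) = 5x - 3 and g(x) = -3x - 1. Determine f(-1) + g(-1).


f(-1) = -8
g(-1) = 2
Sum = -6

-6


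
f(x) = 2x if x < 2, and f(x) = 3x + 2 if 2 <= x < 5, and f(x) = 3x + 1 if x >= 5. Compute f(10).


10 satisfies x >= 5
f(10) = 31

31


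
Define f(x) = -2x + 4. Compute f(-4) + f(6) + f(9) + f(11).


-28


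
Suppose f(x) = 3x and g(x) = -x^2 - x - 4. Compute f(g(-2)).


g(-2) = -6
f(-6) = -18

-18


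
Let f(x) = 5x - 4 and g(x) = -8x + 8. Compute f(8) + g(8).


f(8) = 36
g(8) = -56
Sum = -20

-20


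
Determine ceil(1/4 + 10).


1/4 = 0.25
0.25 + 10 = 10.25
ceil(10.25) = 11

11


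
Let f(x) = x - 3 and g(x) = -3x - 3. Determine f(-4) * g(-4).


f(-4) = -7
g(-4) = 9
Product = -63

-63


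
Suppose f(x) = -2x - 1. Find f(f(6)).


f(6) = -13
f(-13) = 25

25


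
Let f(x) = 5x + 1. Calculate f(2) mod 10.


f(2) = 11
11 mod 10 = 1

1


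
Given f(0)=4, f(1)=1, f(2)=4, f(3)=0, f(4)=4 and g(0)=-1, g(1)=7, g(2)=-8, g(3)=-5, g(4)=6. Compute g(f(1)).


f(1) = 1
g(1) = 7

7


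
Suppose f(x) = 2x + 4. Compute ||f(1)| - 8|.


f(1) = 6
|6| = 6
|6 - 8| = 2

2


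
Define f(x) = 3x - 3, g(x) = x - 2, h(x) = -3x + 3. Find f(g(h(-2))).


h(-2) = 9
g(9) = 7
f(7) = 18

18


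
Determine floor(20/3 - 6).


20/3 = 6.6667
6.6667 - 6 = 0.6667
floor(0.6667) = 0

0


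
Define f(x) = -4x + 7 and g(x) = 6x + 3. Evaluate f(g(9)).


-221


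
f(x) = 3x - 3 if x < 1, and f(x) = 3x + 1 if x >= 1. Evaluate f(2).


2 satisfies x >= 1
f(2) = 7

7


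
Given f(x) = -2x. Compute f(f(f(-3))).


f(-3) = 6
f(6) = -12
f(-12) = 24

24


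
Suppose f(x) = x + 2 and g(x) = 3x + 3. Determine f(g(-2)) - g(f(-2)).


-4


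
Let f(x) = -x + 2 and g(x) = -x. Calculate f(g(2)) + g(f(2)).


f(g(2)) = 4
g(f(2)) = 0
Sum = 4

4


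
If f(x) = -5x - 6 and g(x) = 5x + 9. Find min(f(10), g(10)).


f(10) = -56
g(10) = 59
min = -56

-56


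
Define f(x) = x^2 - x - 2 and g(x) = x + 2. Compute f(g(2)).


10


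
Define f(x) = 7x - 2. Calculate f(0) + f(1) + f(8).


f(0) = -2
f(1) = 5
f(8) = 54
Sum = 57

57


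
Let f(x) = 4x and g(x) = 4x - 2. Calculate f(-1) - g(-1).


f(-1) = -4
g(-1) = -6
Difference = 2

2


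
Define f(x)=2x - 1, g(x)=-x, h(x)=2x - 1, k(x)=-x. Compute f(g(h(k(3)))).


13


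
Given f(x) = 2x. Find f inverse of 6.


3


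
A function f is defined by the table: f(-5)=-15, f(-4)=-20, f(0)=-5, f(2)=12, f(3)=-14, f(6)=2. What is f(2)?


Reading from the table at x = 2

12


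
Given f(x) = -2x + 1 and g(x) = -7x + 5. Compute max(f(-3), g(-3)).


f(-3) = 7
g(-3) = 26
max = 26

26


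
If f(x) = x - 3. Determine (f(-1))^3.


f(-1) = -4
(-4)^3 = -64

-64


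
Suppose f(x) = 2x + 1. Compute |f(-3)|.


f(-3) = -5
|-5| = 5

5


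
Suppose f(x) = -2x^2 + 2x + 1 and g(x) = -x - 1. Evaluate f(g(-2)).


g(-2) = 1
f(1) = (-2)*(1)^2 + 2*(1) + 1 = 1

1


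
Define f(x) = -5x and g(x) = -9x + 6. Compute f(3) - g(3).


f(3) = -15
g(3) = -21
Difference = 6

6


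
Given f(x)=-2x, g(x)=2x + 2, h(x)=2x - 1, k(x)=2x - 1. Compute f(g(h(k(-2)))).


40


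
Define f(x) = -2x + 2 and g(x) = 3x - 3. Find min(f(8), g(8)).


f(8) = -14
g(8) = 21
min = -14

-14


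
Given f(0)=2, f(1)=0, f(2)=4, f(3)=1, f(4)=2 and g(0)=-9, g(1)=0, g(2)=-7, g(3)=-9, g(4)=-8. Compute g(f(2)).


f(2) = 4
g(4) = -8

-8


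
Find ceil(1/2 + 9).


1/2 = 0.5
0.5 + 9 = 9.5
ceil(9.5) = 10

10


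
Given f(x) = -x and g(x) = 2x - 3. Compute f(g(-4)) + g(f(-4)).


f(g(-4)) = 11
g(f(-4)) = 5
Sum = 16

16


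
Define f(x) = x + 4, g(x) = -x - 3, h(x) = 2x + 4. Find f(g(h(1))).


h(1) = 6
g(6) = -9
f(-9) = -5

-5


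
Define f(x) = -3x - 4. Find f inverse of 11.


-5


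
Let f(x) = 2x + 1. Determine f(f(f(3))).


f(3) = 7
f(7) = 15
f(15) = 31

31


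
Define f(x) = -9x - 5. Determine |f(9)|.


f(9) = -86
|-86| = 86

86


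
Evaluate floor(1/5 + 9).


1/5 = 0.2
0.2 + 9 = 9.2
floor(9.2) = 9

9


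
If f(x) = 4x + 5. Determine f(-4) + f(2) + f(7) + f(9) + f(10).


f(-4) = -11
f(2) = 13
f(7) = 33
f(9) = 41
f(10) = 45
Sum = 121

121


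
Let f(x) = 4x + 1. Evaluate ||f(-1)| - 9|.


f(-1) = -3
|-3| = 3
|3 - 9| = 6

6


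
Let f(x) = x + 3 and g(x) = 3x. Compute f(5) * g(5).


120


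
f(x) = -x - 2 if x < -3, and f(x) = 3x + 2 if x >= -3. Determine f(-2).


-2 satisfies x >= -3
f(-2) = -4

-4


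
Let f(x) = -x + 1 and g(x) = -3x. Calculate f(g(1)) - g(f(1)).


f(g(1)) = 4
g(f(1)) = 0
Difference = 4

4


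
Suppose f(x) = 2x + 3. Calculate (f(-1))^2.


1


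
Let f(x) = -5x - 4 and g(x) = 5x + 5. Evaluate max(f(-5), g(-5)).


21


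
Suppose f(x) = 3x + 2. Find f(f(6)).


f(6) = 20
f(20) = 62

62


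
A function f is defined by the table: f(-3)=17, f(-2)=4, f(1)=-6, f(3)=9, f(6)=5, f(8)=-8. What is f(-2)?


Reading from the table at x = -2

4


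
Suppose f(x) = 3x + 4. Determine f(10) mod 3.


f(10) = 34
34 mod 3 = 1

1


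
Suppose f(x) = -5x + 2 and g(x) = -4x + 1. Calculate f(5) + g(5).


f(5) = -23
g(5) = -19
Sum = -42

-42


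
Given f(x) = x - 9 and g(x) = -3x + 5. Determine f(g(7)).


g(7) = -16
f(-16) = -25

-25


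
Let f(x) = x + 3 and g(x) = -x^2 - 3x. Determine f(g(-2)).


g(-2) = 2
f(2) = 5

5


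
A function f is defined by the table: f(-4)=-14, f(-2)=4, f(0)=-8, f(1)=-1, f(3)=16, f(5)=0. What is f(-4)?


Reading from the table at x = -4

-14


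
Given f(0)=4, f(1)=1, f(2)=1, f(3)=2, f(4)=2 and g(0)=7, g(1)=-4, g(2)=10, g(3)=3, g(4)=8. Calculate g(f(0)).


8


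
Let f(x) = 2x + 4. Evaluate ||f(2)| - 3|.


f(2) = 8
|8| = 8
|8 - 3| = 5

5


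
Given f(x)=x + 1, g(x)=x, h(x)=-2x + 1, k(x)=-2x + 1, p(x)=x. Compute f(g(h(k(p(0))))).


p(0) = 0
k(0) = 1
h(1) = -1
g(-1) = -1
f(-1) = 0

0


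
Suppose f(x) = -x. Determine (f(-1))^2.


f(-1) = 1
(1)^2 = 1

1


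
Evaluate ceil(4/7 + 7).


4/7 = 0.5714
0.5714 + 7 = 7.5714
ceil(7.5714) = 8

8


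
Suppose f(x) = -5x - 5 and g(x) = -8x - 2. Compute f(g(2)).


g(2) = -18
f(-18) = 85

85


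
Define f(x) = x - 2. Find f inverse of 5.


7


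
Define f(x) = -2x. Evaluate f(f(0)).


f(0) = 0
f(0) = 0

0


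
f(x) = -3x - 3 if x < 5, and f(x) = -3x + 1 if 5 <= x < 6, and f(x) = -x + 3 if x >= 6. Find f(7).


7 satisfies x >= 6
f(7) = -4

-4


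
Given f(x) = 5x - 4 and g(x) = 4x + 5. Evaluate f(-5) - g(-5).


f(-5) = -29
g(-5) = -15
Difference = -14

-14


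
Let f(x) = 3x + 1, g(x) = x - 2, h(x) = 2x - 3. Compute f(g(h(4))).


h(4) = 5
g(5) = 3
f(3) = 10

10


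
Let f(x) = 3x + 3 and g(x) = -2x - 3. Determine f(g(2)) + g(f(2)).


f(g(2)) = -18
g(f(2)) = -21
Sum = -39

-39


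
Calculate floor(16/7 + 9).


16/7 = 2.2857
2.2857 + 9 = 11.2857
floor(11.2857) = 11

11


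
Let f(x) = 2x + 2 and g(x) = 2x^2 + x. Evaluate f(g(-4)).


g(-4) = 28
f(28) = 58

58


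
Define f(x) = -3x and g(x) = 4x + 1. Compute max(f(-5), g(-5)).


f(-5) = 15
g(-5) = -19
max = 15

15


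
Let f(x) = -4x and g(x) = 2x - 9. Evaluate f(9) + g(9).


f(9) = -36
g(9) = 9
Sum = -27

-27


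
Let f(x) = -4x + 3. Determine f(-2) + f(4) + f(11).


-43


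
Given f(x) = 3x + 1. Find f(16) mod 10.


9


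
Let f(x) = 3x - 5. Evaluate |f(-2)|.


f(-2) = -11
|-11| = 11

11


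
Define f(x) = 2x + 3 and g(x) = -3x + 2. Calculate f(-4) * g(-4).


f(-4) = -5
g(-4) = 14
Product = -70

-70


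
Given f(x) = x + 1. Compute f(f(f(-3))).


f(-3) = -2
f(-2) = -1
f(-1) = 0

0


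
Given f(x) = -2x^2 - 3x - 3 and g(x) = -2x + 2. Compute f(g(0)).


-17


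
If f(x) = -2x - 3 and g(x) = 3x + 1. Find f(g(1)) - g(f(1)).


3


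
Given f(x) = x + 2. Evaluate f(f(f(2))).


f(2) = 4
f(4) = 6
f(6) = 8

8


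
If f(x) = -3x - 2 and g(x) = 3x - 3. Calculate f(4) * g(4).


f(4) = -14
g(4) = 9
Product = -126

-126


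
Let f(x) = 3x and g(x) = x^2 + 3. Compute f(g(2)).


g(2) = 7
f(7) = 21

21


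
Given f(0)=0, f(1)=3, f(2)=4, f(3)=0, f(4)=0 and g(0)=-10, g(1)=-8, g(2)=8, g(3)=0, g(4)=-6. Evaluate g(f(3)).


f(3) = 0
g(0) = -10

-10


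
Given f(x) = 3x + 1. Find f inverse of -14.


Solve 3x + 1 = -14
x = (-14 - 1) / 3 = -5

-5


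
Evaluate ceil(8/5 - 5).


8/5 = 1.6
1.6 - 5 = -3.4
ceil(-3.4) = -3

-3


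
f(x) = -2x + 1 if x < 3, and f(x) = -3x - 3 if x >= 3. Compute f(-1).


-1 satisfies x < 3
f(-1) = 3

3


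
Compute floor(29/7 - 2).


29/7 = 4.1429
4.1429 - 2 = 2.1429
floor(2.1429) = 2

2


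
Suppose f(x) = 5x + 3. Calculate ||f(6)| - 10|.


23


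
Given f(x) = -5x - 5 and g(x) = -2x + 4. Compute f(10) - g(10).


f(10) = -55
g(10) = -16
Difference = -39

-39


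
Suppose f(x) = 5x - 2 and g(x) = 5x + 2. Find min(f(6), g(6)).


f(6) = 28
g(6) = 32
min = 28

28


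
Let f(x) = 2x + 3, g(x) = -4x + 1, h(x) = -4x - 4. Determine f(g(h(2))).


h(2) = -12
g(-12) = 49
f(49) = 101

101


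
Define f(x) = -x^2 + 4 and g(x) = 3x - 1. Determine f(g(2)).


g(2) = 5
f(5) = (-1)*(5)^2 + 4 = -21

-21


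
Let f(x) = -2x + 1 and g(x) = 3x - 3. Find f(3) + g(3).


f(3) = -5
g(3) = 6
Sum = 1

1


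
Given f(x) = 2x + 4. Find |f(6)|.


f(6) = 16
|16| = 16

16


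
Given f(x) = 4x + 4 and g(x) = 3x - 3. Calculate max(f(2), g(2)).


12


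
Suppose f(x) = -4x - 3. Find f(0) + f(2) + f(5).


f(0) = -3
f(2) = -11
f(5) = -23
Sum = -37

-37


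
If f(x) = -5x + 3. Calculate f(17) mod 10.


f(17) = -82
-82 mod 10 = 8

8


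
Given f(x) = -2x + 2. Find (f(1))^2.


f(1) = 0
(0)^2 = 0

0


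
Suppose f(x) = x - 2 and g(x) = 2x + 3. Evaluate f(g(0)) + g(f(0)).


f(g(0)) = 1
g(f(0)) = -1
Sum = 0

0


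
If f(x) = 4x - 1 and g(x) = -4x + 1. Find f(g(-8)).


g(-8) = 33
f(33) = 131

131


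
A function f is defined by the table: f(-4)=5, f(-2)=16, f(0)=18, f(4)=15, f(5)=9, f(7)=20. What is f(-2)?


16


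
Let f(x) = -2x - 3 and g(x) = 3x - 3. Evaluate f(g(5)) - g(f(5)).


f(g(5)) = -27
g(f(5)) = -42
Difference = 15

15


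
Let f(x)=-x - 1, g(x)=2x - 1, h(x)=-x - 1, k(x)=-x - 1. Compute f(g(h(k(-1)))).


k(-1) = 0
h(0) = -1
g(-1) = -3
f(-3) = 2

2


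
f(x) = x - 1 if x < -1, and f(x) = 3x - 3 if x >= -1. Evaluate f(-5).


-6


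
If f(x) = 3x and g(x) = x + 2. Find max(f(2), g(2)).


f(2) = 6
g(2) = 4
max = 6

6


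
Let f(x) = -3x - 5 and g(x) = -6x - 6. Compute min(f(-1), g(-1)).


f(-1) = -2
g(-1) = 0
min = -2

-2


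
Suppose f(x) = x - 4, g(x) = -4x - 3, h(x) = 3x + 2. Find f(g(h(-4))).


h(-4) = -10
g(-10) = 37
f(37) = 33

33


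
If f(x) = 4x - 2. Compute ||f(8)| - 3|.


f(8) = 30
|30| = 30
|30 - 3| = 27

27


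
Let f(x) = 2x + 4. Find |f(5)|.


f(5) = 14
|14| = 14

14


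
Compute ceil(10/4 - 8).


10/4 = 2.5
2.5 - 8 = -5.5
ceil(-5.5) = -5

-5


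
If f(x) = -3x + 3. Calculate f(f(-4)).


f(-4) = 15
f(15) = -42

-42


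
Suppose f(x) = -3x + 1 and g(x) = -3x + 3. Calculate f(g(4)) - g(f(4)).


-8


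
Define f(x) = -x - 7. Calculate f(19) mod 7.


f(19) = -26
-26 mod 7 = 2

2


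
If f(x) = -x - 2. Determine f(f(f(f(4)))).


4


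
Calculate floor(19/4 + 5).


19/4 = 4.75
4.75 + 5 = 9.75
floor(9.75) = 9

9


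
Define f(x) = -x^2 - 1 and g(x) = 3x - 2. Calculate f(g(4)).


g(4) = 10
f(10) = (-1)*(10)^2 - 1 = -101

-101


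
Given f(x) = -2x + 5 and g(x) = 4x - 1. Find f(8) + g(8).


20


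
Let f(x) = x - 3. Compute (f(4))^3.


f(4) = 1
(1)^3 = 1

1


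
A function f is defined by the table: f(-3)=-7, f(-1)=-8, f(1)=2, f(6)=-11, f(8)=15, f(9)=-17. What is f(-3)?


Reading from the table at x = -3

-7


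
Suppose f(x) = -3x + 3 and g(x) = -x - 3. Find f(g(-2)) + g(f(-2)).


f(g(-2)) = 6
g(f(-2)) = -12
Sum = -6

-6


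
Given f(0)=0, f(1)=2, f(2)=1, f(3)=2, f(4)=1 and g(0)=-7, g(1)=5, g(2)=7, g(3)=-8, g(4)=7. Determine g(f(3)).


f(3) = 2
g(2) = 7

7


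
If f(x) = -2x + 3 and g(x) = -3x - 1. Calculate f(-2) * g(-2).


f(-2) = 7
g(-2) = 5
Product = 35

35


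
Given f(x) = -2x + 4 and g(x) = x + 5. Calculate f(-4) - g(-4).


f(-4) = 12
g(-4) = 1
Difference = 11

11


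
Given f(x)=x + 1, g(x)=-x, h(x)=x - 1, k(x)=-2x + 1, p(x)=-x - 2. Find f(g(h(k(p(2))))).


p(2) = -4
k(-4) = 9
h(9) = 8
g(8) = -8
f(-8) = -7

-7


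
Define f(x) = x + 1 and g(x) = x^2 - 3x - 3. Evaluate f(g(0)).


-2


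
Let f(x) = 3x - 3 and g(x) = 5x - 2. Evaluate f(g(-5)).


g(-5) = -27
f(-27) = -84

-84


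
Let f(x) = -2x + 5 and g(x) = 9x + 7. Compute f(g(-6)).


g(-6) = -47
f(-47) = 99

99


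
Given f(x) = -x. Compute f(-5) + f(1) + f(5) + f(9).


-10


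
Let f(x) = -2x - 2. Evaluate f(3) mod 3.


f(3) = -8
-8 mod 3 = 1

1


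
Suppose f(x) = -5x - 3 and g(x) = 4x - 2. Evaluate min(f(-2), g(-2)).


f(-2) = 7
g(-2) = -10
min = -10

-10


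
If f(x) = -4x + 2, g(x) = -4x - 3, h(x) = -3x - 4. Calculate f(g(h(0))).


h(0) = -4
g(-4) = 13
f(13) = -50

-50


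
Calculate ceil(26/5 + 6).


26/5 = 5.2
5.2 + 6 = 11.2
ceil(11.2) = 12

12


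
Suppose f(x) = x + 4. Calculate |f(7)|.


f(7) = 11
|11| = 11

11


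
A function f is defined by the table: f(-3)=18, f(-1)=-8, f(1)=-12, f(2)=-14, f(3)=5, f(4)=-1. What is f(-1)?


Reading from the table at x = -1

-8


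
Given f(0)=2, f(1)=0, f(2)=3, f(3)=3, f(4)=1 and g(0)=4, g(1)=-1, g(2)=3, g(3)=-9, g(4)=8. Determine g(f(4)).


f(4) = 1
g(1) = -1

-1


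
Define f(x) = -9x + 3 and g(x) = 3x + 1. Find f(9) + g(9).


f(9) = -78
g(9) = 28
Sum = -50

-50


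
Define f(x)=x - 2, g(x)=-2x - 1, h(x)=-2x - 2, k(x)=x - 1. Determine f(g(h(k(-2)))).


k(-2) = -3
h(-3) = 4
g(4) = -9
f(-9) = -11

-11


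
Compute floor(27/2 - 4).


27/2 = 13.5
13.5 - 4 = 9.5
floor(9.5) = 9

9


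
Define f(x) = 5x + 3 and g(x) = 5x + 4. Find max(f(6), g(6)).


f(6) = 33
g(6) = 34
max = 34

34


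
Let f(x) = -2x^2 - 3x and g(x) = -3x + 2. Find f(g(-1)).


g(-1) = 5
f(5) = (-2)*(5)^2 - 3*(5) = -65

-65


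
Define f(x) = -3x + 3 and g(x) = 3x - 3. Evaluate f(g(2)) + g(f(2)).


f(g(2)) = -6
g(f(2)) = -12
Sum = -18

-18


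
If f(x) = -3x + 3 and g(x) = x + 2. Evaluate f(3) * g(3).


f(3) = -6
g(3) = 5
Product = -30

-30


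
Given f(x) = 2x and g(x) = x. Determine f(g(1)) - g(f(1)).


0


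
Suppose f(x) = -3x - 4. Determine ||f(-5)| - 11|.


f(-5) = 11
|11| = 11
|11 - 11| = 0

0


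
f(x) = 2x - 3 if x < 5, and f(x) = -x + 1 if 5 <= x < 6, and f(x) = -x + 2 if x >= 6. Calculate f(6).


6 satisfies x >= 6
f(6) = -4

-4


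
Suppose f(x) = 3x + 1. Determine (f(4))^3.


f(4) = 13
(13)^3 = 2197

2197


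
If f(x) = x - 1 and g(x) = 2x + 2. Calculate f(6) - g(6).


f(6) = 5
g(6) = 14
Difference = -9

-9


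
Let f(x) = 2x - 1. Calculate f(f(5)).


f(5) = 9
f(9) = 17

17


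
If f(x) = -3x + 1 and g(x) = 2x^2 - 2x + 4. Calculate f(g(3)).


g(3) = 16
f(16) = -47

-47


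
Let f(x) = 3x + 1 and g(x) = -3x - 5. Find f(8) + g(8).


f(8) = 25
g(8) = -29
Sum = -4

-4


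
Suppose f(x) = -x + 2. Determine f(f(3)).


f(3) = -1
f(-1) = 3

3


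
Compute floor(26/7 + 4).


26/7 = 3.7143
3.7143 + 4 = 7.7143
floor(7.7143) = 7

7
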